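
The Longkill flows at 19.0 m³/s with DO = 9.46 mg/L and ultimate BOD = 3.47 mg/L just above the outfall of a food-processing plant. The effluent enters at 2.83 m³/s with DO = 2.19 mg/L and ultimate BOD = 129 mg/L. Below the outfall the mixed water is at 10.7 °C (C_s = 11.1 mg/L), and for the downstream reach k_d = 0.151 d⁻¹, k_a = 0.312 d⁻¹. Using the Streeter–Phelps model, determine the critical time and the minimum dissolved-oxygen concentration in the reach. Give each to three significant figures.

t_c ≈ 3.57 d; minimum DO ≈ 5.53 mg/L

Mixed DO = (19.0×9.46 + 2.83×2.19)/(19.0+2.83) = 185.9/21.83 = 8.518 mg/L.
Mixed L₀ = (19.0×3.47 + 2.83×129)/(21.83) = 431.0/21.83 = 19.74 mg/L.
Initial deficit D₀ = C_s − DO₀ = 11.1 − 8.518 = 2.582 mg/L.
t_c = (1/0.1610) ln[(0.312/0.151)(1 − 2.582×0.1610/(0.151×19.74))] = 6.211 × ln(1.778) = 3.575 d.
D_c = (0.151/0.312) × 19.74 × e^(−0.151×3.575) = 0.4840 × 19.74 × 0.5829 = 5.570 mg/L.
Minimum DO = 11.1 − 5.570 = 5.530 mg/L.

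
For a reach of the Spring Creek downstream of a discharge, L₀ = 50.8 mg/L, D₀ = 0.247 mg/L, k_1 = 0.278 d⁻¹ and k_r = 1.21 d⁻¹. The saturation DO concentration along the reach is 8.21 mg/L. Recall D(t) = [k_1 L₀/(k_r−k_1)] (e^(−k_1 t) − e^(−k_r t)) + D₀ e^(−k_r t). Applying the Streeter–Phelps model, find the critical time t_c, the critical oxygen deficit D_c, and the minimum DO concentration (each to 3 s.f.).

t_c ≈ 1.56 d; D_c ≈ 7.56 mg/L; min DO ≈ 0.646 mg/L

With k_r/k_1 = 4.353 and 1 − D₀(k_r−k_1)/(k_1 L₀) = 0.9837,
t_c = ln(4.353 × 0.9837) / (1.21 − 0.278) = ln(4.282) / 0.9320 = 1.454/0.9320 = 1.560 d.
D_c = (k_1/k_r) L₀ e^(−k_1 t_c) = (0.278/1.21) × 50.8 × e^(−0.278×1.560) = 0.2298 × 50.8 × 0.6480 = 7.564 mg/L.
Minimum DO = C_s − D_c = 8.21 − 7.564 = 0.6464 mg/L.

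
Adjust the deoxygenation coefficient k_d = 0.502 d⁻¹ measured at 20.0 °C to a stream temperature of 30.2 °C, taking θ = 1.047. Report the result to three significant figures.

k_d ≈ 0.802 d⁻¹

k_d(T₂) = k_d(T₁) · θ^(T₂−T₁) = 0.502 × 1.047^(30.2−20.0)
= 0.502 × 1.047^10.2 = 0.502 × 1.598 = 0.8020 d⁻¹.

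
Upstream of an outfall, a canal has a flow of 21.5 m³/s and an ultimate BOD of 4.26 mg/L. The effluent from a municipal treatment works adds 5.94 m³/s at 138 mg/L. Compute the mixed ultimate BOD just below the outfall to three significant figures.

33.2 mg/L

Flow-weighted mixing: C = (Q_r C_r + Q_w C_w)/(Q_r + Q_w)
= (21.5×4.26 + 5.94×138)/(21.5 + 5.94) = 911.3/27.44 = 33.21 mg/L.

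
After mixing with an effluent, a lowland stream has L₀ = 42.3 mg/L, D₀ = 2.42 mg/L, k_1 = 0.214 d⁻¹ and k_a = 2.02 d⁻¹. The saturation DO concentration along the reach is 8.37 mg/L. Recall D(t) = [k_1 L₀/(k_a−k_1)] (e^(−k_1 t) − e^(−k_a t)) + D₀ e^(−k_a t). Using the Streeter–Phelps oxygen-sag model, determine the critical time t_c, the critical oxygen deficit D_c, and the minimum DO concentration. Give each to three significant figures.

With k_a/k_1 = 9.439 and 1 − D₀(k_a−k_1)/(k_1 L₀) = 0.5172,
t_c = ln(9.439 × 0.5172) / (2.02 − 0.214) = ln(4.882) / 1.806 = 1.586/1.806 = 0.8779 d.
L(t_c) = L₀ e^(−k_1 t_c) = 42.3 × 0.8287 = 35.05 mg/L, and at the critical point k_a D_c = k_1 L, so D_c = (0.214/2.02) × 35.05 = 3.714 mg/L.
Minimum DO = C_s − D_c = 8.37 − 3.714 = 4.656 mg/L.

t_c ≈ 0.878 d; D_c ≈ 3.71 mg/L; min DO ≈ 4.66 mg/L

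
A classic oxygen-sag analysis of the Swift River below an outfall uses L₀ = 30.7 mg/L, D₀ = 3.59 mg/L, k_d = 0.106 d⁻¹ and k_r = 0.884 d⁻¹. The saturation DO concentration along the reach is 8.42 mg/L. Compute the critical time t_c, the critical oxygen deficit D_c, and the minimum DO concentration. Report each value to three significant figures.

t_c ≈ 0.215 d; D_c ≈ 3.60 mg/L; min DO ≈ 4.82 mg/L

At the critical point dD/dt = 0, so k_d L₀ e^(−k_d t) = k_r D. Substituting D(t) from the Streeter–Phelps equation and solving for t gives
t_c = ln[(k_r/k_d)(1 − D₀(k_r−k_d)/(k_d L₀))] / (k_r−k_d).
Here k_r−k_d = 0.7780 d⁻¹ and 1 − D₀(k_r−k_d)/(k_d L₀) = 1 − 3.59×0.7780/(0.106×30.7) = 0.1417, so
t_c = ln(8.340 × 0.1417) / 0.7780 = 0.1671 / 0.7780 = 0.2148 d.
L(t_c) = L₀ e^(−k_d t_c) = 30.7 × 0.9775 = 30.01 mg/L, and at the critical point k_r D_c = k_d L, so D_c = (0.106/0.884) × 30.01 = 3.598 mg/L.
Minimum DO = C_s − D_c = 8.42 − 3.598 = 4.822 mg/L.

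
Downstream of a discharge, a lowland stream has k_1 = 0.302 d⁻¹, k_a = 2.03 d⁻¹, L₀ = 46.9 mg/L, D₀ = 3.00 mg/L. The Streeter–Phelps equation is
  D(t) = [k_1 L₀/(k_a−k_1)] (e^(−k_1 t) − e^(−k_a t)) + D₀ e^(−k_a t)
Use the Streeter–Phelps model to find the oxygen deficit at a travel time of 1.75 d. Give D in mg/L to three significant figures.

k_1 L₀/(k_a−k_1) = 0.302×46.9/(2.03−0.302) = 14.16/1.728 = 8.197 mg/L.
e^(−k_1 t) = e^(−0.302×1.750) = 0.5895; e^(−k_a t) = e^(−2.03×1.750) = 0.02865.
D = 8.197 × (0.5895 − 0.02865) + 3.00 × 0.02865 = 4.597 + 0.08596 = 4.683 mg/L.

D ≈ 4.68 mg/L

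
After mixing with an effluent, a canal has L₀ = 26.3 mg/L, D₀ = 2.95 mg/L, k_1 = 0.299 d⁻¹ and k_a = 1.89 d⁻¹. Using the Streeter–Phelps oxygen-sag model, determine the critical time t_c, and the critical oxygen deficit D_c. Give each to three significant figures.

t_c ≈ 0.588 d; D_c ≈ 3.49 mg/L

With k_a/k_1 = 6.321 and 1 − D₀(k_a−k_1)/(k_1 L₀) = 0.4031,
t_c = ln(6.321 × 0.4031) / (1.89 − 0.299) = ln(2.548) / 1.591 = 0.9354/1.591 = 0.5880 d.
D_c = (k_1/k_a) L₀ e^(−k_1 t_c) = (0.299/1.89) × 26.3 × e^(−0.299×0.5880) = 0.1582 × 26.3 × 0.8388 = 3.490 mg/L.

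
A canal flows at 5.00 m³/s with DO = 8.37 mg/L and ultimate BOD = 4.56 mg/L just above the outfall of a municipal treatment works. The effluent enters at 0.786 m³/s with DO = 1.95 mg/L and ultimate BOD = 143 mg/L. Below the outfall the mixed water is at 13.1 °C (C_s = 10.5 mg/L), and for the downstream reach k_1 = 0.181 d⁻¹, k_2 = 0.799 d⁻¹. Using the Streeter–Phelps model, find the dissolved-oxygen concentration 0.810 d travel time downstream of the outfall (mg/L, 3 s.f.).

Mixed DO = (5.00×8.37 + 0.786×1.95)/(5.00+0.786) = 43.38/5.786 = 7.498 mg/L.
Mixed L₀ = (5.00×4.56 + 0.786×143)/(5.786) = 135.2/5.786 = 23.37 mg/L.
Initial deficit D₀ = C_s − DO₀ = 10.5 − 7.498 = 3.002 mg/L.
D(0.810) = [0.181×23.37/(0.799−0.181)](e^(−0.181×0.810) − e^(−0.799×0.810)) + 3.002 e^(−0.799×0.810)
= 6.844 × (0.8636 − 0.5235) + 3.002 × 0.5235 = 3.899 mg/L.
DO = 10.5 − 3.899 = 6.601 mg/L.

DO ≈ 6.60 mg/L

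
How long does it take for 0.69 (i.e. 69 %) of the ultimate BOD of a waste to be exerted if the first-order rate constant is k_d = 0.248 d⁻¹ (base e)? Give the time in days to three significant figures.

t ≈ 4.72 d

y/L₀ = 1 − e^(−k_d t) = 0.69 ⇒ e^(−k_d t) = 0.310
t = −ln(0.310) / 0.248 = 1.171 / 0.248 = 4.723 d.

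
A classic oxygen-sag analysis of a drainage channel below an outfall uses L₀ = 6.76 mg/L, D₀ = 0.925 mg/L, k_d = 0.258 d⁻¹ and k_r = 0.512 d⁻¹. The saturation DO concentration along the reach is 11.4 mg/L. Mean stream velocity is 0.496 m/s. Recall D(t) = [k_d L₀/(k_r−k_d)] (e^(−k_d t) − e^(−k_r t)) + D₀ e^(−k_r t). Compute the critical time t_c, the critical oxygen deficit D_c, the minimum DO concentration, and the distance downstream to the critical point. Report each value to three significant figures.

t_c ≈ 2.13 d; D_c ≈ 1.97 mg/L; min DO ≈ 9.43 mg/L; x_c ≈ 91.2 km

t_c = [1/(k_r−k_d)] ln[(k_r/k_d)(1 − D₀(k_r−k_d)/(k_d L₀))]
= [1/(0.512−0.258)] ln[(0.512/0.258)(1 − 0.925×0.2540/(0.258×6.76))]
= (1/0.2540) ln[1.984 × 0.8653] = 3.937 × ln(1.717) = 3.937 × 0.5407 = 2.129 d.
L(t_c) = L₀ e^(−k_d t_c) = 6.76 × 0.5774 = 3.903 mg/L, and at the critical point k_r D_c = k_d L, so D_c = (0.258/0.512) × 3.903 = 1.967 mg/L.
Minimum DO = C_s − D_c = 11.4 − 1.967 = 9.433 mg/L.
x_c = v t_c = 0.496 m/s × 2.129 d × 86400 s/d = 91220 m ≈ 91.2 km.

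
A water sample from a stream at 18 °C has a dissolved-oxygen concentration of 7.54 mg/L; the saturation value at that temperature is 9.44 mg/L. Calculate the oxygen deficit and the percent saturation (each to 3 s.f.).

D ≈ 1.90 mg/L; 79.9 % saturation

D = C_s − C = 9.44 − 7.54 = 1.90 mg/L.
% saturation = 7.54/9.44 × 100 = 79.9 %.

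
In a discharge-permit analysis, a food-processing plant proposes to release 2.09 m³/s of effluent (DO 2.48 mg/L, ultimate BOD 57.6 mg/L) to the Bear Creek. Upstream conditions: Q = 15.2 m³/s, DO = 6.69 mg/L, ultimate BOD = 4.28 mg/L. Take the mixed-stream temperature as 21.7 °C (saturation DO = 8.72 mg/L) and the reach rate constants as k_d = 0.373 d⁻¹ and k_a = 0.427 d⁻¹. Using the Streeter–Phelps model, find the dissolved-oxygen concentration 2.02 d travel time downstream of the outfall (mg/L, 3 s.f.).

DO ≈ 4.04 mg/L

Mixed DO = (15.2×6.69 + 2.09×2.48)/(15.2+2.09) = 106.9/17.29 = 6.181 mg/L.
Mixed L₀ = (15.2×4.28 + 2.09×57.6)/(17.29) = 185.4/17.29 = 10.73 mg/L.
Initial deficit D₀ = C_s − DO₀ = 8.72 − 6.181 = 2.539 mg/L.
D(2.02) = [0.373×10.73/(0.427−0.373)](e^(−0.373×2.02) − e^(−0.427×2.02)) + 2.539 e^(−0.427×2.02)
= 74.08 × (0.4707 − 0.4221) + 2.539 × 0.4221 = 4.676 mg/L.
DO = 8.72 − 4.676 = 4.044 mg/L.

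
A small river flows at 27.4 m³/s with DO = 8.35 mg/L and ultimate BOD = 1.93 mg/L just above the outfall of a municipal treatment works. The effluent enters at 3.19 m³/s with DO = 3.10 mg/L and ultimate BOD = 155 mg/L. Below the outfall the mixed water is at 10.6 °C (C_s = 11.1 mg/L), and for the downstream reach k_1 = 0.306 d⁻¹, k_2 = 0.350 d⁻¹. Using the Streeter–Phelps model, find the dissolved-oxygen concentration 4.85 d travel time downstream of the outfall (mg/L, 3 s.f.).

Mixed DO = (27.4×8.35 + 3.19×3.10)/(27.4+3.19) = 238.7/30.59 = 7.803 mg/L.
Mixed L₀ = (27.4×1.93 + 3.19×155)/(30.59) = 547.3/30.59 = 17.89 mg/L.
Initial deficit D₀ = C_s − DO₀ = 11.1 − 7.803 = 3.297 mg/L.
D(4.85) = [0.306×17.89/(0.350−0.306)](e^(−0.306×4.85) − e^(−0.350×4.85)) + 3.297 e^(−0.350×4.85)
= 124.4 × (0.2267 − 0.1831) + 3.297 × 0.1831 = 6.025 mg/L.
DO = 11.1 − 6.025 = 5.075 mg/L.

DO ≈ 5.08 mg/L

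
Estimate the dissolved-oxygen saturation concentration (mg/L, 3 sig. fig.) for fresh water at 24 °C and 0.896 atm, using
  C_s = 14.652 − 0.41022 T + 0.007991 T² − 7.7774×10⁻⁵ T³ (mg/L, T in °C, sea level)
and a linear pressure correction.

C_s ≈ 7.47 mg/L

At sea level: C_s = 14.652 − 0.41022×24 + 0.007991×24² − 7.7774×10⁻⁵×24³ = 8.334 mg/L.
Pressure correction: C_s' = 8.334 × 0.896 = 7.468 mg/L.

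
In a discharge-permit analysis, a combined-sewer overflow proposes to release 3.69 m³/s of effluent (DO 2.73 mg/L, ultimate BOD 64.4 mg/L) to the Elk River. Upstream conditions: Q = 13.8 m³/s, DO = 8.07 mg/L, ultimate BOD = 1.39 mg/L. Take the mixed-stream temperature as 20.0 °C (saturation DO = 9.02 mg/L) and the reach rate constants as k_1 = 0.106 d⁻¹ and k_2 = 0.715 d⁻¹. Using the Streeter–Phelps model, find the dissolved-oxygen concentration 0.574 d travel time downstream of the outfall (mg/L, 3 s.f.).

Mixed DO = (13.8×8.07 + 3.69×2.73)/(13.8+3.69) = 121.4/17.49 = 6.943 mg/L.
Mixed L₀ = (13.8×1.39 + 3.69×64.4)/(17.49) = 256.8/17.49 = 14.68 mg/L.
Initial deficit D₀ = C_s − DO₀ = 9.02 − 6.943 = 2.077 mg/L.
D(0.574) = [0.106×14.68/(0.715−0.106)](e^(−0.106×0.574) − e^(−0.715×0.574)) + 2.077 e^(−0.715×0.574)
= 2.556 × (0.9410 − 0.6634) + 2.077 × 0.6634 = 2.087 mg/L.
DO = 9.02 − 2.087 = 6.933 mg/L.

DO ≈ 6.93 mg/L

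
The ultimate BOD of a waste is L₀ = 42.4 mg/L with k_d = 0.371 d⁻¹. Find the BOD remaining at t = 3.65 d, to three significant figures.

L_t = L₀ e^(−k_d t) = 42.4 × e^(−0.371×3.65) = 42.4 × 0.2582 = 10.95 mg/L.

L ≈ 10.9 mg/L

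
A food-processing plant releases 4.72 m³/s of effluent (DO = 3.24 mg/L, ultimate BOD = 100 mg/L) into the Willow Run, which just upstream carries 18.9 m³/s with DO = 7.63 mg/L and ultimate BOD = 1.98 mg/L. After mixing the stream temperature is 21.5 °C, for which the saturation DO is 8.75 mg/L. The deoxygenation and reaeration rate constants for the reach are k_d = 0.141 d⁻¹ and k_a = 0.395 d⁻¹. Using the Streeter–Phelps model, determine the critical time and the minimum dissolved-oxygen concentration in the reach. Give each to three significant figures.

Mixed DO = (18.9×7.63 + 4.72×3.24)/(18.9+4.72) = 159.5/23.62 = 6.753 mg/L.
Mixed L₀ = (18.9×1.98 + 4.72×100)/(23.62) = 509.4/23.62 = 21.57 mg/L.
Initial deficit D₀ = C_s − DO₀ = 8.75 − 6.753 = 1.997 mg/L.
t_c = (1/0.2540) ln[(0.395/0.141)(1 − 1.997×0.2540/(0.141×21.57))] = 3.937 × ln(2.334) = 3.337 d.
D_c = (0.141/0.395) × 21.57 × e^(−0.141×3.337) = 0.3570 × 21.57 × 0.6247 = 4.809 mg/L.
Minimum DO = 8.75 − 4.809 = 3.941 mg/L.

t_c ≈ 3.34 d; minimum DO ≈ 3.94 mg/L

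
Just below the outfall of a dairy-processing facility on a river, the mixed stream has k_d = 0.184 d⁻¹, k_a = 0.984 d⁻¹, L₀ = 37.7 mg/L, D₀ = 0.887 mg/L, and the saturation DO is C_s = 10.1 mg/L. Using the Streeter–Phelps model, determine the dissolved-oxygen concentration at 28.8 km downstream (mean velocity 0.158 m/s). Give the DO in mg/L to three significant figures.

DO ≈ 5.19 mg/L

Travel time t = x/v = 28.8 km / (0.158 m/s) = 28800 m / 0.158 m/s = 182300 s = 2.110 d.
k_d L₀/(k_a−k_d) = 0.184×37.7/(0.984−0.184) = 6.937/0.8000 = 8.671 mg/L.
e^(−k_d t) = e^(−0.184×2.110) = 0.6783; e^(−k_a t) = e^(−0.984×2.110) = 0.1254.
D = 8.671 × (0.6783 − 0.1254) + 0.887 × 0.1254 = 4.794 + 0.1113 = 4.905 mg/L.
DO = C_s − D = 10.1 − 4.905 = 5.195 mg/L.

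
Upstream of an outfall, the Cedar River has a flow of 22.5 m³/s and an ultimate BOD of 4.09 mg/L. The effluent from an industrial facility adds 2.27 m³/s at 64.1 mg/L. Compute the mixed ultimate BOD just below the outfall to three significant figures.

Flow-weighted mixing: C = (Q_r C_r + Q_w C_w)/(Q_r + Q_w)
= (22.5×4.09 + 2.27×64.1)/(22.5 + 2.27) = 237.5/24.77 = 9.590 mg/L.

9.59 mg/L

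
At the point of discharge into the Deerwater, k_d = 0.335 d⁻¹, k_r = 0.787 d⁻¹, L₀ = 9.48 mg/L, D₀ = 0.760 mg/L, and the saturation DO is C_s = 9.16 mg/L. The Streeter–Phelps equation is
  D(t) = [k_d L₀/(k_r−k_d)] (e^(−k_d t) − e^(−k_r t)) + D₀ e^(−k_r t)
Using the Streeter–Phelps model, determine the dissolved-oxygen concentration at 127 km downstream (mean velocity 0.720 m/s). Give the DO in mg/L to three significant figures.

DO ≈ 6.87 mg/L

Travel time t = x/v = 127 km / (0.720 m/s) = 127000 m / 0.720 m/s = 176400 s = 2.042 d.
k_d L₀/(k_r−k_d) = 0.335×9.48/(0.787−0.335) = 3.176/0.4520 = 7.026 mg/L.
e^(−k_d t) = e^(−0.335×2.042) = 0.5046; e^(−k_r t) = e^(−0.787×2.042) = 0.2006.
D = 7.026 × (0.5046 − 0.2006) + 0.760 × 0.2006 = 2.137 + 0.1524 = 2.289 mg/L.
DO = C_s − D = 9.16 − 2.289 = 6.871 mg/L.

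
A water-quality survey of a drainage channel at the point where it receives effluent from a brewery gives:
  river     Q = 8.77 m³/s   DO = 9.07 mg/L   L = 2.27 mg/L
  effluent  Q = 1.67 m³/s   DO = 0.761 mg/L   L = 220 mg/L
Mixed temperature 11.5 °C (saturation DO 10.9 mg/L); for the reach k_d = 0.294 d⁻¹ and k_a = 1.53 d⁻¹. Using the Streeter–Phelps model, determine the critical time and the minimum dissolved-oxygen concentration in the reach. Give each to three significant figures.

Mixed DO = (8.77×9.07 + 1.67×0.761)/(8.77+1.67) = 80.81/10.44 = 7.741 mg/L.
Mixed L₀ = (8.77×2.27 + 1.67×220)/(10.44) = 387.3/10.44 = 37.10 mg/L.
Initial deficit D₀ = C_s − DO₀ = 10.9 − 7.741 = 3.159 mg/L.
t_c = (1/1.236) ln[(1.53/0.294)(1 − 3.159×1.236/(0.294×37.10))] = 0.8091 × ln(3.341) = 0.9760 d.
D_c = (0.294/1.53) × 37.10 × e^(−0.294×0.9760) = 0.1922 × 37.10 × 0.7506 = 5.351 mg/L.
Minimum DO = 10.9 − 5.351 = 5.549 mg/L.

t_c ≈ 0.976 d; minimum DO ≈ 5.55 mg/L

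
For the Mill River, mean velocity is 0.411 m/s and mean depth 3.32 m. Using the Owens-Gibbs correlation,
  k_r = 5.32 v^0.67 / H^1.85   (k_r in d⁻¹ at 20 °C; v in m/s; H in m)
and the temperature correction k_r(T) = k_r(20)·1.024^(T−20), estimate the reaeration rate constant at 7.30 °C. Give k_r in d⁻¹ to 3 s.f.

k_r(20) = 5.32 × 0.411^0.67 / 3.32^1.85 = 5.32 × 0.5512 / 9.207 = 0.3185 d⁻¹.
k_r(7.30) = 0.3185 × 1.024^(7.30−20) = 0.3185 × 0.7399 = 0.2357 d⁻¹.

k_r ≈ 0.236 d⁻¹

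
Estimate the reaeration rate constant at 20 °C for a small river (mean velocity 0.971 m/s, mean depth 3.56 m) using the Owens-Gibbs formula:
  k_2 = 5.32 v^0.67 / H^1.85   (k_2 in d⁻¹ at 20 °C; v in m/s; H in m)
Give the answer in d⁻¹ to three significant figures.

k_2 ≈ 0.498 d⁻¹

k_2 = 5.32 × 0.971^0.67 / 3.56^1.85 = 5.32 × 0.9805 / 10.48 = 0.4979 d⁻¹.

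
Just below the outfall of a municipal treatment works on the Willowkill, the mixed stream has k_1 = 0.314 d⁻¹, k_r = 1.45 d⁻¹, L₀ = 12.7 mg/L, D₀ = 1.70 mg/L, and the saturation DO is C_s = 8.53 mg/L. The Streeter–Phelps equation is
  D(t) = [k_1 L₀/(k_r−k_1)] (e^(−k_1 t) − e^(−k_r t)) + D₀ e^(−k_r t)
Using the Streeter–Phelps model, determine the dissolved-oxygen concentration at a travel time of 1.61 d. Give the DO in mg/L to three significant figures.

k_1 L₀/(k_r−k_1) = 0.314×12.7/(1.45−0.314) = 3.988/1.136 = 3.510 mg/L.
e^(−k_1 t) = e^(−0.314×1.610) = 0.6032; e^(−k_r t) = e^(−1.45×1.610) = 0.09686.
D = 3.510 × (0.6032 − 0.09686) + 1.70 × 0.09686 = 1.777 + 0.1647 = 1.942 mg/L.
DO = C_s − D = 8.53 − 1.942 = 6.588 mg/L.

DO ≈ 6.59 mg/L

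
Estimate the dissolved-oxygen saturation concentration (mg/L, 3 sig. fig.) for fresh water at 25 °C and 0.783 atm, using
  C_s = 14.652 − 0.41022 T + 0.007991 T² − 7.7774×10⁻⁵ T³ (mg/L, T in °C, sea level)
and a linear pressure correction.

At sea level: C_s = 14.652 − 0.41022×25 + 0.007991×25² − 7.7774×10⁻⁵×25³ = 8.176 mg/L.
Pressure correction: C_s' = 8.176 × 0.783 = 6.402 mg/L.

C_s ≈ 6.40 mg/L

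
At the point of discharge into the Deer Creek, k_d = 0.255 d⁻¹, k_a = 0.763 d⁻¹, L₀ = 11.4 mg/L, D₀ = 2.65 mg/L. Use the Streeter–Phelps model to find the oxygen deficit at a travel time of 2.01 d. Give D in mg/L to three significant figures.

k_d L₀/(k_a−k_d) = 0.255×11.4/(0.763−0.255) = 2.907/0.5080 = 5.722 mg/L.
e^(−k_d t) = e^(−0.255×2.010) = 0.5990; e^(−k_a t) = e^(−0.763×2.010) = 0.2158.
D = 5.722 × (0.5990 − 0.2158) + 2.65 × 0.2158 = 2.193 + 0.5717 = 2.765 mg/L.

D ≈ 2.76 mg/L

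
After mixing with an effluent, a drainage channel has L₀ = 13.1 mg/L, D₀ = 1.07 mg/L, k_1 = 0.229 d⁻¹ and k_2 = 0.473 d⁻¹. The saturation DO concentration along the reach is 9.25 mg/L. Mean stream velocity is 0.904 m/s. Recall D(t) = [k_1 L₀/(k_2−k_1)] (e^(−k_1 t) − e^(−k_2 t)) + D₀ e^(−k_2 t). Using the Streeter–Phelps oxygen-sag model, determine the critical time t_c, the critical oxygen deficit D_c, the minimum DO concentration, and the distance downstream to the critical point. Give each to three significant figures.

t_c = [1/(k_2−k_1)] ln[(k_2/k_1)(1 − D₀(k_2−k_1)/(k_1 L₀))]
= [1/(0.473−0.229)] ln[(0.473/0.229)(1 − 1.07×0.2440/(0.229×13.1))]
= (1/0.2440) ln[2.066 × 0.9130] = 4.098 × ln(1.886) = 4.098 × 0.6343 = 2.600 d.
L(t_c) = L₀ e^(−k_1 t_c) = 13.1 × 0.5514 = 7.223 mg/L, and at the critical point k_2 D_c = k_1 L, so D_c = (0.229/0.473) × 7.223 = 3.497 mg/L.
Minimum DO = C_s − D_c = 9.25 − 3.497 = 5.753 mg/L.
x_c = v t_c = 0.904 m/s × 2.600 d × 86400 s/d = 203000 m ≈ 203 km.

t_c ≈ 2.60 d; D_c ≈ 3.50 mg/L; min DO ≈ 5.75 mg/L; x_c ≈ 203 km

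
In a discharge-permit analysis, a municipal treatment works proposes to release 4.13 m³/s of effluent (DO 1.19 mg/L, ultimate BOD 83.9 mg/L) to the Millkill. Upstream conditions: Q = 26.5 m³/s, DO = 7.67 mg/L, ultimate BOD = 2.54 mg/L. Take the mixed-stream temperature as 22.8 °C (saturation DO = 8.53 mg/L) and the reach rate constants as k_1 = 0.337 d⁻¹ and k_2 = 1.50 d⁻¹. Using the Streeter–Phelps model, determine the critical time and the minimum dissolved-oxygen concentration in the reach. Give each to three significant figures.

t_c ≈ 0.781 d; minimum DO ≈ 6.20 mg/L

Mixed DO = (26.5×7.67 + 4.13×1.19)/(26.5+4.13) = 208.2/30.63 = 6.796 mg/L.
Mixed L₀ = (26.5×2.54 + 4.13×83.9)/(30.63) = 413.8/30.63 = 13.51 mg/L.
Initial deficit D₀ = C_s − DO₀ = 8.53 − 6.796 = 1.734 mg/L.
t_c = (1/1.163) ln[(1.50/0.337)(1 − 1.734×1.163/(0.337×13.51))] = 0.8598 × ln(2.480) = 0.7809 d.
D_c = (0.337/1.50) × 13.51 × e^(−0.337×0.7809) = 0.2247 × 13.51 × 0.7686 = 2.333 mg/L.
Minimum DO = 8.53 − 2.333 = 6.197 mg/L.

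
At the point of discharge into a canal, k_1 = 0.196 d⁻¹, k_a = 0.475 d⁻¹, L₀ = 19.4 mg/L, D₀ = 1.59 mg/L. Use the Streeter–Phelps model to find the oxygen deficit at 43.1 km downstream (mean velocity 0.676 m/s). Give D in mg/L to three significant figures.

D ≈ 3.31 mg/L

Travel time t = x/v = 43.1 km / (0.676 m/s) = 43100 m / 0.676 m/s = 63760 s = 0.7379 d.
k_1 L₀/(k_a−k_1) = 0.196×19.4/(0.475−0.196) = 3.802/0.2790 = 13.63 mg/L.
e^(−k_1 t) = e^(−0.196×0.7379) = 0.8653; e^(−k_a t) = e^(−0.475×0.7379) = 0.7043.
D = 13.63 × (0.8653 − 0.7043) + 1.59 × 0.7043 = 2.194 + 1.120 = 3.314 mg/L.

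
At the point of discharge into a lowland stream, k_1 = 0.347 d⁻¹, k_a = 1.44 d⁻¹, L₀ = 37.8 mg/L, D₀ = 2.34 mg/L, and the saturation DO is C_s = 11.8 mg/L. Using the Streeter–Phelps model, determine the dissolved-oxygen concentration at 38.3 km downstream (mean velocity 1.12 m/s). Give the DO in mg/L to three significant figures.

Travel time t = x/v = 38.3 km / (1.12 m/s) = 38300 m / 1.12 m/s = 34200 s = 0.3958 d.
k_1 L₀/(k_a−k_1) = 0.347×37.8/(1.44−0.347) = 13.12/1.093 = 12.00 mg/L.
e^(−k_1 t) = e^(−0.347×0.3958) = 0.8717; e^(−k_a t) = e^(−1.44×0.3958) = 0.5656.
D = 12.00 × (0.8717 − 0.5656) + 2.34 × 0.5656 = 3.674 + 1.323 = 4.997 mg/L.
DO = C_s − D = 11.8 − 4.997 = 6.803 mg/L.

DO ≈ 6.80 mg/L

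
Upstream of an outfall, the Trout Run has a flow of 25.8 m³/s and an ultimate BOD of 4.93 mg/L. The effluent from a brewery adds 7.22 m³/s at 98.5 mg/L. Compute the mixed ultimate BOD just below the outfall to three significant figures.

25.4 mg/L

Flow-weighted mixing: C = (Q_r C_r + Q_w C_w)/(Q_r + Q_w)
= (25.8×4.93 + 7.22×98.5)/(25.8 + 7.22) = 838.4/33.02 = 25.39 mg/L.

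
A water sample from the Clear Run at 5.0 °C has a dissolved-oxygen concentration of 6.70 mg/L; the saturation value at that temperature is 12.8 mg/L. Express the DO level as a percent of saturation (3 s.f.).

52.3 % saturation

% saturation = C/C_s × 100 = 6.70/12.8 × 100 = 52.3 %.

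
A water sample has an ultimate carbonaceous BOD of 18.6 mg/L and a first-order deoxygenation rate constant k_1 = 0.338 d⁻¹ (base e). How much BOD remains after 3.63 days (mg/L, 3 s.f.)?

L_t = L₀ e^(−k_1 t) = 18.6 × e^(−0.338×3.63) = 18.6 × 0.2932 = 5.453 mg/L.

L ≈ 5.45 mg/L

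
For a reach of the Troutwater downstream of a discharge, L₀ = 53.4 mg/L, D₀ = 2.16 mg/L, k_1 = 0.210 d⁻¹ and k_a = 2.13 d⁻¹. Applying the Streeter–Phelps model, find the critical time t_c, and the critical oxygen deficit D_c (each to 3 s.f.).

t_c ≈ 0.966 d; D_c ≈ 4.30 mg/L

With k_a/k_1 = 10.14 and 1 − D₀(k_a−k_1)/(k_1 L₀) = 0.6302,
t_c = ln(10.14 × 0.6302) / (2.13 − 0.210) = ln(6.392) / 1.920 = 1.855/1.920 = 0.9662 d.
D_c = (k_1/k_a) L₀ e^(−k_1 t_c) = (0.210/2.13) × 53.4 × e^(−0.210×0.9662) = 0.09859 × 53.4 × 0.8164 = 4.298 mg/L.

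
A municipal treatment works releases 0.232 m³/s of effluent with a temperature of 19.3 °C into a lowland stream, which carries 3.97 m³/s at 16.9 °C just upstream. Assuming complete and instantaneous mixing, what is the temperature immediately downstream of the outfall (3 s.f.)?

Flow-weighted mixing: C = (Q_r C_r + Q_w C_w)/(Q_r + Q_w)
= (3.97×16.9 + 0.232×19.3)/(3.97 + 0.232) = 71.57/4.202 = 17.03 °C.

17.0 °C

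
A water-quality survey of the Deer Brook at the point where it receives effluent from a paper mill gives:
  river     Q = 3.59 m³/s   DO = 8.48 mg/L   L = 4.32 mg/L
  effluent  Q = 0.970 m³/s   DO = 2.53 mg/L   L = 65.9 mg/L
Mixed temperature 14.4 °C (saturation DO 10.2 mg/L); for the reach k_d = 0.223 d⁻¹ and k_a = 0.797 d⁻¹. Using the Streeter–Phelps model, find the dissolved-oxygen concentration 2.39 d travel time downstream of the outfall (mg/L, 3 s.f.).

DO ≈ 6.79 mg/L

Mixed DO = (3.59×8.48 + 0.970×2.53)/(3.59+0.970) = 32.90/4.560 = 7.214 mg/L.
Mixed L₀ = (3.59×4.32 + 0.970×65.9)/(4.560) = 79.43/4.560 = 17.42 mg/L.
Initial deficit D₀ = C_s − DO₀ = 10.2 − 7.214 = 2.986 mg/L.
D(2.39) = [0.223×17.42/(0.797−0.223)](e^(−0.223×2.39) − e^(−0.797×2.39)) + 2.986 e^(−0.797×2.39)
= 6.767 × (0.5869 − 0.1488) + 2.986 × 0.1488 = 3.409 mg/L.
DO = 10.2 − 3.409 = 6.791 mg/L.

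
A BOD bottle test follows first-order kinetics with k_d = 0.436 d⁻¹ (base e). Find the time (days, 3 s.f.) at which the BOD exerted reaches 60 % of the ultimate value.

y/L₀ = 1 − e^(−k_d t) = 0.60 ⇒ e^(−k_d t) = 0.400
t = −ln(0.400) / 0.436 = 0.9163 / 0.436 = 2.102 d.

t ≈ 2.10 d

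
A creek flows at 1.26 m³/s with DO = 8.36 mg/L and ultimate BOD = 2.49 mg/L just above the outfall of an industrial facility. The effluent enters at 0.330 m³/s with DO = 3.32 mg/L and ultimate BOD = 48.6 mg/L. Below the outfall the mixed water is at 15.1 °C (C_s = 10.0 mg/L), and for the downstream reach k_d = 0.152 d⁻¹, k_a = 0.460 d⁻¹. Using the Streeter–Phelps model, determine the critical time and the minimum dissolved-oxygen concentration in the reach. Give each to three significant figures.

Mixed DO = (1.26×8.36 + 0.330×3.32)/(1.26+0.330) = 11.63/1.590 = 7.314 mg/L.
Mixed L₀ = (1.26×2.49 + 0.330×48.6)/(1.590) = 19.18/1.590 = 12.06 mg/L.
Initial deficit D₀ = C_s − DO₀ = 10.0 − 7.314 = 2.686 mg/L.
t_c = (1/0.3080) ln[(0.460/0.152)(1 − 2.686×0.3080/(0.152×12.06))] = 3.247 × ln(1.661) = 1.647 d.
D_c = (0.152/0.460) × 12.06 × e^(−0.152×1.647) = 0.3304 × 12.06 × 0.7786 = 3.103 mg/L.
Minimum DO = 10.0 − 3.103 = 6.897 mg/L.

t_c ≈ 1.65 d; minimum DO ≈ 6.90 mg/L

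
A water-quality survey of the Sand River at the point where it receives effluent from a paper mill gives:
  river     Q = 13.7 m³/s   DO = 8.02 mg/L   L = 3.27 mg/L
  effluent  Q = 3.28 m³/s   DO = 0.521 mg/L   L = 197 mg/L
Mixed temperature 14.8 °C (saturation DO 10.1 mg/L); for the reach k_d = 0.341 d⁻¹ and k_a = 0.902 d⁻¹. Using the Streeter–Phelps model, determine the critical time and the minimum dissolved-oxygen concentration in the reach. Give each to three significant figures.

t_c ≈ 1.46 d; minimum DO ≈ 0.748 mg/L

Mixed DO = (13.7×8.02 + 3.28×0.521)/(13.7+3.28) = 111.6/16.98 = 6.571 mg/L.
Mixed L₀ = (13.7×3.27 + 3.28×197)/(16.98) = 691.0/16.98 = 40.69 mg/L.
Initial deficit D₀ = C_s − DO₀ = 10.1 − 6.571 = 3.529 mg/L.
t_c = (1/0.5610) ln[(0.902/0.341)(1 − 3.529×0.5610/(0.341×40.69))] = 1.783 × ln(2.268) = 1.460 d.
D_c = (0.341/0.902) × 40.69 × e^(−0.341×1.460) = 0.3780 × 40.69 × 0.6079 = 9.352 mg/L.
Minimum DO = 10.1 − 9.352 = 0.7479 mg/L.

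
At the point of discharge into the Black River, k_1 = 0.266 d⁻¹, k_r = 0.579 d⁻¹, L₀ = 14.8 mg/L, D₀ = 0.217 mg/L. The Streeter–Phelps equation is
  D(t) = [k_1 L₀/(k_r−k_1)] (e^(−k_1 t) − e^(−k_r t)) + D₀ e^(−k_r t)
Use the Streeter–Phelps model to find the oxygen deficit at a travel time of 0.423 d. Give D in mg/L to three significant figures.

D ≈ 1.56 mg/L

k_1 L₀/(k_r−k_1) = 0.266×14.8/(0.579−0.266) = 3.937/0.3130 = 12.58 mg/L.
e^(−k_1 t) = e^(−0.266×0.4230) = 0.8936; e^(−k_r t) = e^(−0.579×0.4230) = 0.7828.
D = 12.58 × (0.8936 − 0.7828) + 0.217 × 0.7828 = 1.394 + 0.1699 = 1.564 mg/L.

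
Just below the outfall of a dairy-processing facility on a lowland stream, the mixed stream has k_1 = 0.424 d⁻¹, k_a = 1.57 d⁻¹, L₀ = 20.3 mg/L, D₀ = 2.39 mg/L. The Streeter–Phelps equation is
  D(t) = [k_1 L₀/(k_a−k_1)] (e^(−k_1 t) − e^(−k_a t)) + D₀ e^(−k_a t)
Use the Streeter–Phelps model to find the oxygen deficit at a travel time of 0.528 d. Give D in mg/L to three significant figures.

D ≈ 3.77 mg/L

k_1 L₀/(k_a−k_1) = 0.424×20.3/(1.57−0.424) = 8.607/1.146 = 7.511 mg/L.
e^(−k_1 t) = e^(−0.424×0.5280) = 0.7994; e^(−k_a t) = e^(−1.57×0.5280) = 0.4365.
D = 7.511 × (0.7994 − 0.4365) + 2.39 × 0.4365 = 2.726 + 1.043 = 3.769 mg/L.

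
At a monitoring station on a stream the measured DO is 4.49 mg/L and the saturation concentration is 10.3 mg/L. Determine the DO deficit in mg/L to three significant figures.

D = C_s − C = 10.3 − 4.49 = 5.81 mg/L.

D ≈ 5.81 mg/L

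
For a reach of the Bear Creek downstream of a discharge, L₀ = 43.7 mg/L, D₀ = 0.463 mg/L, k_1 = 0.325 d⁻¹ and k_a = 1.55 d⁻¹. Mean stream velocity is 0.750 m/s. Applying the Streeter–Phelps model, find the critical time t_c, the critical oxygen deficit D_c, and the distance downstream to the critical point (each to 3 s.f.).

t_c ≈ 1.24 d; D_c ≈ 6.12 mg/L; x_c ≈ 80.5 km

t_c = [1/(k_a−k_1)] ln[(k_a/k_1)(1 − D₀(k_a−k_1)/(k_1 L₀))]
= [1/(1.55−0.325)] ln[(1.55/0.325)(1 − 0.463×1.225/(0.325×43.7))]
= (1/1.225) ln[4.769 × 0.9601] = 0.8163 × ln(4.579) = 0.8163 × 1.521 = 1.242 d.
L(t_c) = L₀ e^(−k_1 t_c) = 43.7 × 0.6679 = 29.19 mg/L, and at the critical point k_a D_c = k_1 L, so D_c = (0.325/1.55) × 29.19 = 6.120 mg/L.
x_c = v t_c = 0.750 m/s × 1.242 d × 86400 s/d = 80480 m ≈ 80.5 km.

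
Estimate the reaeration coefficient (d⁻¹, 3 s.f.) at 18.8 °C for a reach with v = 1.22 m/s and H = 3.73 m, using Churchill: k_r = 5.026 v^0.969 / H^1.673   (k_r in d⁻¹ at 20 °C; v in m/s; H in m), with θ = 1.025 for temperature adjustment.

k_r(20) = 5.026 × 1.22^0.969 / 3.73^1.673 = 5.026 × 1.213 / 9.046 = 0.6737 d⁻¹.
k_r(18.8) = 0.6737 × 1.025^(18.8−20) = 0.6737 × 0.9708 = 0.6540 d⁻¹.

k_r ≈ 0.654 d⁻¹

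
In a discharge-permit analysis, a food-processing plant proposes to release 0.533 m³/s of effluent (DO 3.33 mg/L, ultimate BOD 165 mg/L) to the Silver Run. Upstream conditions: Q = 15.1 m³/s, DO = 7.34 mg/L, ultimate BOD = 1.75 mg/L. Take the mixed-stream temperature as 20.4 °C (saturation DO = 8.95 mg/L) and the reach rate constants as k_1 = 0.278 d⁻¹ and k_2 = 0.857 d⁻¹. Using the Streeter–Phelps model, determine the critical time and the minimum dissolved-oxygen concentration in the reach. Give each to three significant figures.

t_c ≈ 0.757 d; minimum DO ≈ 7.03 mg/L

Mixed DO = (15.1×7.34 + 0.533×3.33)/(15.1+0.533) = 112.6/15.63 = 7.203 mg/L.
Mixed L₀ = (15.1×1.75 + 0.533×165)/(15.63) = 114.4/15.63 = 7.316 mg/L.
Initial deficit D₀ = C_s − DO₀ = 8.95 − 7.203 = 1.747 mg/L.
t_c = (1/0.5790) ln[(0.857/0.278)(1 − 1.747×0.5790/(0.278×7.316))] = 1.727 × ln(1.550) = 0.7567 d.
D_c = (0.278/0.857) × 7.316 × e^(−0.278×0.7567) = 0.3244 × 7.316 × 0.8103 = 1.923 mg/L.
Minimum DO = 8.95 − 1.923 = 7.027 mg/L.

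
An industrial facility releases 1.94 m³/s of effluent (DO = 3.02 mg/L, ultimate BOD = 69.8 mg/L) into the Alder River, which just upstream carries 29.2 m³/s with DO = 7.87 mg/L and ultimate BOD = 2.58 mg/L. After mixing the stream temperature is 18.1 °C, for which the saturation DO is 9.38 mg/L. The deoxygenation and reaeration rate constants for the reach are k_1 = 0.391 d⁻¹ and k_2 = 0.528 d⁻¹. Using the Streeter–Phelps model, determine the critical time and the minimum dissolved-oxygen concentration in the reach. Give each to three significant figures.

Mixed DO = (29.2×7.87 + 1.94×3.02)/(29.2+1.94) = 235.7/31.14 = 7.568 mg/L.
Mixed L₀ = (29.2×2.58 + 1.94×69.8)/(31.14) = 210.7/31.14 = 6.768 mg/L.
Initial deficit D₀ = C_s − DO₀ = 9.38 − 7.568 = 1.812 mg/L.
t_c = (1/0.1370) ln[(0.528/0.391)(1 − 1.812×0.1370/(0.391×6.768))] = 7.299 × ln(1.224) = 1.474 d.
D_c = (0.391/0.528) × 6.768 × e^(−0.391×1.474) = 0.7405 × 6.768 × 0.5621 = 2.817 mg/L.
Minimum DO = 9.38 − 2.817 = 6.563 mg/L.

t_c ≈ 1.47 d; minimum DO ≈ 6.56 mg/L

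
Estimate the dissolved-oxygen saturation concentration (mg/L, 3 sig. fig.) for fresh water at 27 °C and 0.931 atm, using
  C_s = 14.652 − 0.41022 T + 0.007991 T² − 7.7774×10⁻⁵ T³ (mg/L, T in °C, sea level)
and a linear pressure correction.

At sea level: C_s = 14.652 − 0.41022×27 + 0.007991×27² − 7.7774×10⁻⁵×27³ = 7.871 mg/L.
Pressure correction: C_s' = 7.871 × 0.931 = 7.328 mg/L.

C_s ≈ 7.33 mg/L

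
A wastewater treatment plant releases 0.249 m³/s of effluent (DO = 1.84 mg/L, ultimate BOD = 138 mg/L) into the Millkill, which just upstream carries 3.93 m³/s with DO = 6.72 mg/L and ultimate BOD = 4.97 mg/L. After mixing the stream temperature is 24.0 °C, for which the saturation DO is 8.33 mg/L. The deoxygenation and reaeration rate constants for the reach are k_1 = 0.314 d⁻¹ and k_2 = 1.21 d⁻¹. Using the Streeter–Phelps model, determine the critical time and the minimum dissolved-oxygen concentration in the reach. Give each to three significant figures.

Mixed DO = (3.93×6.72 + 0.249×1.84)/(3.93+0.249) = 26.87/4.179 = 6.429 mg/L.
Mixed L₀ = (3.93×4.97 + 0.249×138)/(4.179) = 53.89/4.179 = 12.90 mg/L.
Initial deficit D₀ = C_s − DO₀ = 8.33 − 6.429 = 1.901 mg/L.
t_c = (1/0.8960) ln[(1.21/0.314)(1 − 1.901×0.8960/(0.314×12.90))] = 1.116 × ln(2.233) = 0.8965 d.
D_c = (0.314/1.21) × 12.90 × e^(−0.314×0.8965) = 0.2595 × 12.90 × 0.7546 = 2.526 mg/L.
Minimum DO = 8.33 − 2.526 = 5.804 mg/L.

t_c ≈ 0.897 d; minimum DO ≈ 5.80 mg/L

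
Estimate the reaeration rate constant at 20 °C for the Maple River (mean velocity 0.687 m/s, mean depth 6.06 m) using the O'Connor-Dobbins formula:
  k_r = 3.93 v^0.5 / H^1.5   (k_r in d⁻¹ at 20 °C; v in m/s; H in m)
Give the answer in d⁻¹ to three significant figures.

k_r ≈ 0.218 d⁻¹

k_r = 3.93 × 0.687^0.5 / 6.06^1.5 = 3.93 × 0.8289 / 14.92 = 0.2184 d⁻¹.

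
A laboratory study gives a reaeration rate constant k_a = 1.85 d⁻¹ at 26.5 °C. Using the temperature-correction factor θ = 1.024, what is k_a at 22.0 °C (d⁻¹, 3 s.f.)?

k_a ≈ 1.66 d⁻¹

k_a(T₂) = k_a(T₁) · θ^(T₂−T₁) = 1.85 × 1.024^(22.0−26.5)
= 1.85 × 1.024^-4.50 = 1.85 × 0.8988 = 1.663 d⁻¹.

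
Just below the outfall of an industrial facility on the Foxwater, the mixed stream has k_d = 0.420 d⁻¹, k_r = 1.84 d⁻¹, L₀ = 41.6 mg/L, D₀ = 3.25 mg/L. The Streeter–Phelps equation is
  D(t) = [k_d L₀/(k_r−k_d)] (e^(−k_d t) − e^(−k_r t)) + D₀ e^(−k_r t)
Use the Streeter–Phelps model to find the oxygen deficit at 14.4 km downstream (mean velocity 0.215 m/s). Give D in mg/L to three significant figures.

D ≈ 6.71 mg/L

Travel time t = x/v = 14.4 km / (0.215 m/s) = 14400 m / 0.215 m/s = 66980 s = 0.7752 d.
k_d L₀/(k_r−k_d) = 0.420×41.6/(1.84−0.420) = 17.47/1.420 = 12.30 mg/L.
e^(−k_d t) = e^(−0.420×0.7752) = 0.7221; e^(−k_r t) = e^(−1.84×0.7752) = 0.2402.
D = 12.30 × (0.7221 − 0.2402) + 3.25 × 0.2402 = 5.930 + 0.7806 = 6.710 mg/L.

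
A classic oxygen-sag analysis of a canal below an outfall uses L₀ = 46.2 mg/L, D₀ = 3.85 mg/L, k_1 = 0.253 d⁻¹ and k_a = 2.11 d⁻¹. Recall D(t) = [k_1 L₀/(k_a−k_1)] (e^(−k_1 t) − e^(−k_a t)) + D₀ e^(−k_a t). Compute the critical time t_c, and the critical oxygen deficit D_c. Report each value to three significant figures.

t_c ≈ 0.633 d; D_c ≈ 4.72 mg/L

With k_a/k_1 = 8.340 and 1 − D₀(k_a−k_1)/(k_1 L₀) = 0.3883,
t_c = ln(8.340 × 0.3883) / (2.11 − 0.253) = ln(3.239) / 1.857 = 1.175/1.857 = 0.6328 d.
D_c = (k_1/k_a) L₀ e^(−k_1 t_c) = (0.253/2.11) × 46.2 × e^(−0.253×0.6328) = 0.1199 × 46.2 × 0.8521 = 4.720 mg/L.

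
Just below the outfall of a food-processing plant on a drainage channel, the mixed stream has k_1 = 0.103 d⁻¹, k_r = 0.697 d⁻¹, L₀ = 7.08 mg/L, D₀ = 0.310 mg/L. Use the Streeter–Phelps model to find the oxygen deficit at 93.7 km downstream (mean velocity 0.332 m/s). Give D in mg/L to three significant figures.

D ≈ 0.783 mg/L

Travel time t = x/v = 93.7 km / (0.332 m/s) = 93700 m / 0.332 m/s = 282200 s = 3.267 d.
k_1 L₀/(k_r−k_1) = 0.103×7.08/(0.697−0.103) = 0.7292/0.5940 = 1.228 mg/L.
e^(−k_1 t) = e^(−0.103×3.267) = 0.7143; e^(−k_r t) = e^(−0.697×3.267) = 0.1026.
D = 1.228 × (0.7143 − 0.1026) + 0.310 × 0.1026 = 0.7510 + 0.03181 = 0.7828 mg/L.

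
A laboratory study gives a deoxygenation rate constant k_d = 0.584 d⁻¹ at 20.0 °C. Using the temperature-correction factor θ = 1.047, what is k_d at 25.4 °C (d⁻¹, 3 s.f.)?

k_d(T₂) = k_d(T₁) · θ^(T₂−T₁) = 0.584 × 1.047^(25.4−20.0)
= 0.584 × 1.047^5.40 = 0.584 × 1.281 = 0.7484 d⁻¹.

k_d ≈ 0.748 d⁻¹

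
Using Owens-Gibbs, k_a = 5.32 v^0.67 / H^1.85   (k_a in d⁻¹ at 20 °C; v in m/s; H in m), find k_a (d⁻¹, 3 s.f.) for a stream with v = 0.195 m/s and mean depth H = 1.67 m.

k_a = 5.32 × 0.195^0.67 / 1.67^1.85 = 5.32 × 0.3344 / 2.582 = 0.6890 d⁻¹.

k_a ≈ 0.689 d⁻¹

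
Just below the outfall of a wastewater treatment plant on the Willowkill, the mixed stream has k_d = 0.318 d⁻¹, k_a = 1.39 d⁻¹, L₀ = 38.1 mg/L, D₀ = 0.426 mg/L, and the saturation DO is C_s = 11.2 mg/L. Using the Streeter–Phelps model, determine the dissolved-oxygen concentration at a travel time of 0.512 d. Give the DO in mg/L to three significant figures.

DO ≈ 6.93 mg/L

k_d L₀/(k_a−k_d) = 0.318×38.1/(1.39−0.318) = 12.12/1.072 = 11.30 mg/L.
e^(−k_d t) = e^(−0.318×0.5120) = 0.8497; e^(−k_a t) = e^(−1.39×0.5120) = 0.4908.
D = 11.30 × (0.8497 − 0.4908) + 0.426 × 0.4908 = 4.057 + 0.2091 = 4.266 mg/L.
DO = C_s − D = 11.2 − 4.266 = 6.934 mg/L.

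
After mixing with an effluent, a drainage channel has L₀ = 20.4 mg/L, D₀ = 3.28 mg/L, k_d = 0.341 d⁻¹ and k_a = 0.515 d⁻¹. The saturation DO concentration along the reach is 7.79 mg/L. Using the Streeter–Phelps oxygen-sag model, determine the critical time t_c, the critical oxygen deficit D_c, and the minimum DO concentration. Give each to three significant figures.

t_c ≈ 1.88 d; D_c ≈ 7.12 mg/L; min DO ≈ 0.669 mg/L

t_c = [1/(k_a−k_d)] ln[(k_a/k_d)(1 − D₀(k_a−k_d)/(k_d L₀))]
= [1/(0.515−0.341)] ln[(0.515/0.341)(1 − 3.28×0.1740/(0.341×20.4))]
= (1/0.1740) ln[1.510 × 0.9180] = 5.747 × ln(1.386) = 5.747 × 0.3267 = 1.877 d.
L(t_c) = L₀ e^(−k_d t_c) = 20.4 × 0.5272 = 10.75 mg/L, and at the critical point k_a D_c = k_d L, so D_c = (0.341/0.515) × 10.75 = 7.121 mg/L.
Minimum DO = C_s − D_c = 7.79 − 7.121 = 0.6691 mg/L.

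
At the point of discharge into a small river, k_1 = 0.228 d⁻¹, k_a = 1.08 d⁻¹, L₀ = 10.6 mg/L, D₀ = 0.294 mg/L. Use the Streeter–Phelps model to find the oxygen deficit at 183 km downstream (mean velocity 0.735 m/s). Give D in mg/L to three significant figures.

D ≈ 1.36 mg/L

Travel time t = x/v = 183 km / (0.735 m/s) = 183000 m / 0.735 m/s = 249000 s = 2.882 d.
k_1 L₀/(k_a−k_1) = 0.228×10.6/(1.08−0.228) = 2.417/0.8520 = 2.837 mg/L.
e^(−k_1 t) = e^(−0.228×2.882) = 0.5184; e^(−k_a t) = e^(−1.08×2.882) = 0.04450.
D = 2.837 × (0.5184 − 0.04450) + 0.294 × 0.04450 = 1.344 + 0.01308 = 1.357 mg/L.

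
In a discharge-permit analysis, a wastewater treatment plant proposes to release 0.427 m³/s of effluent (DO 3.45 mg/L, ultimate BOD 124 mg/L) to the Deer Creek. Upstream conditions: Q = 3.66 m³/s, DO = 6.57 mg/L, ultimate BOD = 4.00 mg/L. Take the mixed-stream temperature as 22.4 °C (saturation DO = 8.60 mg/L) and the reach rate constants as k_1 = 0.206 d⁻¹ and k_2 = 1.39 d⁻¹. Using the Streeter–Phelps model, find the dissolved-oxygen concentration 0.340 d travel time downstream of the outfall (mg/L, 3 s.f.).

Mixed DO = (3.66×6.57 + 0.427×3.45)/(3.66+0.427) = 25.52/4.087 = 6.244 mg/L.
Mixed L₀ = (3.66×4.00 + 0.427×124)/(4.087) = 67.59/4.087 = 16.54 mg/L.
Initial deficit D₀ = C_s − DO₀ = 8.60 − 6.244 = 2.356 mg/L.
D(0.340) = [0.206×16.54/(1.39−0.206)](e^(−0.206×0.340) − e^(−1.39×0.340)) + 2.356 e^(−1.39×0.340)
= 2.877 × (0.9324 − 0.6234) + 2.356 × 0.6234 = 2.358 mg/L.
DO = 8.60 − 2.358 = 6.242 mg/L.

DO ≈ 6.24 mg/L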